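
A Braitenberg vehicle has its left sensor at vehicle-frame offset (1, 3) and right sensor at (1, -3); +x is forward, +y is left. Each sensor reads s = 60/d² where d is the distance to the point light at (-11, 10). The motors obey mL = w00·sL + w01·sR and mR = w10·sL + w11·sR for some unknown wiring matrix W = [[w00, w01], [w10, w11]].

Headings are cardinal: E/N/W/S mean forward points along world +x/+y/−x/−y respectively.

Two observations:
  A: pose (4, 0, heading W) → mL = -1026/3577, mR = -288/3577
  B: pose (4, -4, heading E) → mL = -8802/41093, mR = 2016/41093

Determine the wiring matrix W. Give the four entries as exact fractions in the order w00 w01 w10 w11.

-1 -1/2 1 -1

obs A: pose=(4,0,W) → sL=12/73, sR=12/49, mL=-1026/3577, mR=-288/3577
obs B: pose=(4,-4,E) → sL=60/377, sR=12/109, mL=-8802/41093, mR=2016/41093
sensor matrix S = [[12/73, 12/49], [60/377, 12/109]]; det S = -3068928/146989661
solve [mL_A; mL_B] = S·[w00; w01] and [mR_A; mR_B] = S·[w10; w11]:
  w00 = -1, w01 = -1/2, w10 = 1, w11 = -1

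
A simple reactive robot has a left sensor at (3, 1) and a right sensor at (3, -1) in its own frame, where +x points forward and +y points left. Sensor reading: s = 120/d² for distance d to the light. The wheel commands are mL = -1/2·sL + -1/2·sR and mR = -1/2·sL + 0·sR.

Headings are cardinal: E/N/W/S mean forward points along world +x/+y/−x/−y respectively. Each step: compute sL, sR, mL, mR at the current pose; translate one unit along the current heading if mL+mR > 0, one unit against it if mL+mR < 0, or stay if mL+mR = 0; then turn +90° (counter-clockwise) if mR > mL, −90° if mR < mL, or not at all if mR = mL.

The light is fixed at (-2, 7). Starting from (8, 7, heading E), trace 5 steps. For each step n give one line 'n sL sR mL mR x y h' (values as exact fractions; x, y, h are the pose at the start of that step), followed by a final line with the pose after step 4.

n=0: pose=(8,7,E); sL=12/17, sR=12/17; mL=-12/17, mR=-6/17; mL+mR=-18/17 → advance -1; mR−mL=6/17 → turn +1·90°
n=1: pose=(7,7,N); sL=120/73, sR=120/109; mL=-10920/7957, mR=-60/73; mL+mR=-17460/7957 → advance -1; mR−mL=60/109 → turn +1·90°
n=2: pose=(7,6,W); sL=3, sR=10/3; mL=-19/6, mR=-3/2; mL+mR=-14/3 → advance -1; mR−mL=5/3 → turn +1·90°
n=3: pose=(8,6,S); sL=120/137, sR=120/97; mL=-14040/13289, mR=-60/137; mL+mR=-19860/13289 → advance -1; mR−mL=60/97 → turn +1·90°
n=4: pose=(8,7,E); sL=12/17, sR=12/17; mL=-12/17, mR=-6/17; mL+mR=-18/17 → advance -1; mR−mL=6/17 → turn +1·90°

0 12/17 12/17 -12/17 -6/17 8 7 E
1 120/73 120/109 -10920/7957 -60/73 7 7 N
2 3 10/3 -19/6 -3/2 7 6 W
3 120/137 120/97 -14040/13289 -60/137 8 6 S
4 12/17 12/17 -12/17 -6/17 8 7 E
final 7 7 N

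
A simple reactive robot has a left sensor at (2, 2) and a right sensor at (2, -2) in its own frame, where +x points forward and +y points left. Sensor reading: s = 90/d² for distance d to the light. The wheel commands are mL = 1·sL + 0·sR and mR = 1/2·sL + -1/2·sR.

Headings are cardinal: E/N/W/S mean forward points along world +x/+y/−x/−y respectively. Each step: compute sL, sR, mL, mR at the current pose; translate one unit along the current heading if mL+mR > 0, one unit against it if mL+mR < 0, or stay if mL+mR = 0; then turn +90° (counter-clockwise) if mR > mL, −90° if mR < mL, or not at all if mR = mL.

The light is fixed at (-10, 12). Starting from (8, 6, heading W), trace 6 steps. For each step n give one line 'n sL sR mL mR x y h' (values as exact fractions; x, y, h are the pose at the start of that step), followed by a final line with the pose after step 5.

0 9/32 45/136 9/32 -27/1088 8 6 W
1 90/241 90/377 90/241 6120/90857 7 6 N
2 9/37 9/41 9/37 18/1517 7 7 E
3 90/449 18/61 90/449 -1296/27389 8 7 S
4 9/32 45/136 9/32 -27/1088 8 6 W
5 90/241 90/377 90/241 6120/90857 7 6 N
final 7 7 E

n=0: pose=(8,6,W); sL=9/32, sR=45/136; mL=9/32, mR=-27/1088; mL+mR=279/1088 → advance +1; mR−mL=-333/1088 → turn -1·90°
n=1: pose=(7,6,N); sL=90/241, sR=90/377; mL=90/241, mR=6120/90857; mL+mR=40050/90857 → advance +1; mR−mL=-27810/90857 → turn -1·90°
n=2: pose=(7,7,E); sL=9/37, sR=9/41; mL=9/37, mR=18/1517; mL+mR=387/1517 → advance +1; mR−mL=-351/1517 → turn -1·90°
n=3: pose=(8,7,S); sL=90/449, sR=18/61; mL=90/449, mR=-1296/27389; mL+mR=4194/27389 → advance +1; mR−mL=-6786/27389 → turn -1·90°
n=4: pose=(8,6,W); sL=9/32, sR=45/136; mL=9/32, mR=-27/1088; mL+mR=279/1088 → advance +1; mR−mL=-333/1088 → turn -1·90°
n=5: pose=(7,6,N); sL=90/241, sR=90/377; mL=90/241, mR=6120/90857; mL+mR=40050/90857 → advance +1; mR−mL=-27810/90857 → turn -1·90°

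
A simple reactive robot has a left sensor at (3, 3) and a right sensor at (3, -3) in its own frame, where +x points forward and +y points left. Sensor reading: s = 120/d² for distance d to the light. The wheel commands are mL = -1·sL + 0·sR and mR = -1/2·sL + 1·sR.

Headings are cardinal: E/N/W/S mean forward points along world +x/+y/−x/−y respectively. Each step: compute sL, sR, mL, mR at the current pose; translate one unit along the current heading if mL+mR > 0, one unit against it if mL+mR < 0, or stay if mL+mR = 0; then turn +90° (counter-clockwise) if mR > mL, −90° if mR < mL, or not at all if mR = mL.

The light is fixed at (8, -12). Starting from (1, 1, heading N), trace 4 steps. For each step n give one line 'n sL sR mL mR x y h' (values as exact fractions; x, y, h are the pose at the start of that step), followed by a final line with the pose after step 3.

n=0: pose=(1,1,N); sL=30/89, sR=15/34; mL=-30/89, mR=825/3026; mL+mR=-195/3026 → advance -1; mR−mL=1845/3026 → turn +1·90°
n=1: pose=(1,0,W); sL=120/181, sR=24/65; mL=-120/181, mR=444/11765; mL+mR=-7356/11765 → advance -1; mR−mL=8244/11765 → turn +1·90°
n=2: pose=(2,0,S); sL=4/3, sR=20/27; mL=-4/3, mR=2/27; mL+mR=-34/27 → advance -1; mR−mL=38/27 → turn +1·90°
n=3: pose=(2,1,E); sL=24/53, sR=120/109; mL=-24/53, mR=5052/5777; mL+mR=2436/5777 → advance +1; mR−mL=7668/5777 → turn +1·90°

0 30/89 15/34 -30/89 825/3026 1 1 N
1 120/181 24/65 -120/181 444/11765 1 0 W
2 4/3 20/27 -4/3 2/27 2 0 S
3 24/53 120/109 -24/53 5052/5777 2 1 E
final 3 1 N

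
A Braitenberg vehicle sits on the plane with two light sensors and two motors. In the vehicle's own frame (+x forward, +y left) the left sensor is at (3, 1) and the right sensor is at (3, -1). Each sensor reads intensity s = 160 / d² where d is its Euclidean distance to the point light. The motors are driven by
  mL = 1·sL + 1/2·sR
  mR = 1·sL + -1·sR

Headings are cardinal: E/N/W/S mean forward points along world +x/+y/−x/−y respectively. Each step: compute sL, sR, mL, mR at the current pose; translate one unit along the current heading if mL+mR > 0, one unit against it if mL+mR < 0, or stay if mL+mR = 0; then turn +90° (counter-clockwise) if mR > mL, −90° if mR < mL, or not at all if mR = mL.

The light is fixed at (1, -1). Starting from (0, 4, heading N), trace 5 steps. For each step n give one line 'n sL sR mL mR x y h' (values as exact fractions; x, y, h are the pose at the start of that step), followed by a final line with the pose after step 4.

n=0: pose=(0,4,N); sL=40/17, sR=5/2; mL=245/68, mR=-5/34; mL+mR=235/68 → advance +1; mR−mL=-15/4 → turn -1·90°
n=1: pose=(0,5,E); sL=160/53, sR=160/29; mL=8880/1537, mR=-3840/1537; mL+mR=5040/1537 → advance +1; mR−mL=-240/29 → turn -1·90°
n=2: pose=(1,5,S); sL=16, sR=16; mL=24, mR=0; mL+mR=24 → advance +1; mR−mL=-24 → turn -1·90°
n=3: pose=(1,4,W); sL=32/5, sR=32/9; mL=368/45, mR=128/45; mL+mR=496/45 → advance +1; mR−mL=-16/3 → turn -1·90°
n=4: pose=(0,4,N); sL=40/17, sR=5/2; mL=245/68, mR=-5/34; mL+mR=235/68 → advance +1; mR−mL=-15/4 → turn -1·90°

0 40/17 5/2 245/68 -5/34 0 4 N
1 160/53 160/29 8880/1537 -3840/1537 0 5 E
2 16 16 24 0 1 5 S
3 32/5 32/9 368/45 128/45 1 4 W
4 40/17 5/2 245/68 -5/34 0 4 N
final 0 5 E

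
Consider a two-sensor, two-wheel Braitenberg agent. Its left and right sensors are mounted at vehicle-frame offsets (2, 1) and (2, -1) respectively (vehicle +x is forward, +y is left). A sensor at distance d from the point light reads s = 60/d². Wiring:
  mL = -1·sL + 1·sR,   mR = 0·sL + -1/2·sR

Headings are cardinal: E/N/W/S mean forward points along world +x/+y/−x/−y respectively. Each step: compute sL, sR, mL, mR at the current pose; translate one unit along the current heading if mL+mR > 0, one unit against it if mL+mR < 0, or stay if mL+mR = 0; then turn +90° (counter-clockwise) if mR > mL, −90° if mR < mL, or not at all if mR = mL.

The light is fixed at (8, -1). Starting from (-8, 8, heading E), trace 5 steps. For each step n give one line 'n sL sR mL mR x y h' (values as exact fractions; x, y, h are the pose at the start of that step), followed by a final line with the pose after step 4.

0 15/74 3/13 27/962 -3/26 -8 8 E
1 12/61 60/373 -816/22753 -30/373 -9 8 S
2 30/221 30/241 -600/53261 -15/241 -9 9 W
3 60/433 20/123 1280/53259 -10/123 -8 9 N
4 15/74 3/13 27/962 -3/26 -8 8 E
final -9 8 S

n=0: pose=(-8,8,E); sL=15/74, sR=3/13; mL=27/962, mR=-3/26; mL+mR=-42/481 → advance -1; mR−mL=-69/481 → turn -1·90°
n=1: pose=(-9,8,S); sL=12/61, sR=60/373; mL=-816/22753, mR=-30/373; mL+mR=-2646/22753 → advance -1; mR−mL=-1014/22753 → turn -1·90°
n=2: pose=(-9,9,W); sL=30/221, sR=30/241; mL=-600/53261, mR=-15/241; mL+mR=-3915/53261 → advance -1; mR−mL=-2715/53261 → turn -1·90°
n=3: pose=(-8,9,N); sL=60/433, sR=20/123; mL=1280/53259, mR=-10/123; mL+mR=-3050/53259 → advance -1; mR−mL=-1870/17753 → turn -1·90°
n=4: pose=(-8,8,E); sL=15/74, sR=3/13; mL=27/962, mR=-3/26; mL+mR=-42/481 → advance -1; mR−mL=-69/481 → turn -1·90°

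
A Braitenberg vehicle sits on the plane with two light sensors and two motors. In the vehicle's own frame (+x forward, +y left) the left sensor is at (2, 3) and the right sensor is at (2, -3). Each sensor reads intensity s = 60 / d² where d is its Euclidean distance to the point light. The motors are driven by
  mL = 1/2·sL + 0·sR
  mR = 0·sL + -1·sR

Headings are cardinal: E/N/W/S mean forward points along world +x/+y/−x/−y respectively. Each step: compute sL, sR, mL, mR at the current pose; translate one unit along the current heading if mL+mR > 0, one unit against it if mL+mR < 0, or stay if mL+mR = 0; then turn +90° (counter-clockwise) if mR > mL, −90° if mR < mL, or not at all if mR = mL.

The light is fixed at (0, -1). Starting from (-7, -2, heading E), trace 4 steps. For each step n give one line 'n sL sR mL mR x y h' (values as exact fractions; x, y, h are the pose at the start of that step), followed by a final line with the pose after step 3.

0 60/29 60/41 30/29 -60/41 -7 -2 E
1 30/17 6/13 15/17 -6/13 -8 -2 S
2 12/25 60/101 6/25 -60/101 -8 -3 W
3 3/5 15/4 3/10 -15/4 -7 -3 N
final -7 -4 E

n=0: pose=(-7,-2,E); sL=60/29, sR=60/41; mL=30/29, mR=-60/41; mL+mR=-510/1189 → advance -1; mR−mL=-2970/1189 → turn -1·90°
n=1: pose=(-8,-2,S); sL=30/17, sR=6/13; mL=15/17, mR=-6/13; mL+mR=93/221 → advance +1; mR−mL=-297/221 → turn -1·90°
n=2: pose=(-8,-3,W); sL=12/25, sR=60/101; mL=6/25, mR=-60/101; mL+mR=-894/2525 → advance -1; mR−mL=-2106/2525 → turn -1·90°
n=3: pose=(-7,-3,N); sL=3/5, sR=15/4; mL=3/10, mR=-15/4; mL+mR=-69/20 → advance -1; mR−mL=-81/20 → turn -1·90°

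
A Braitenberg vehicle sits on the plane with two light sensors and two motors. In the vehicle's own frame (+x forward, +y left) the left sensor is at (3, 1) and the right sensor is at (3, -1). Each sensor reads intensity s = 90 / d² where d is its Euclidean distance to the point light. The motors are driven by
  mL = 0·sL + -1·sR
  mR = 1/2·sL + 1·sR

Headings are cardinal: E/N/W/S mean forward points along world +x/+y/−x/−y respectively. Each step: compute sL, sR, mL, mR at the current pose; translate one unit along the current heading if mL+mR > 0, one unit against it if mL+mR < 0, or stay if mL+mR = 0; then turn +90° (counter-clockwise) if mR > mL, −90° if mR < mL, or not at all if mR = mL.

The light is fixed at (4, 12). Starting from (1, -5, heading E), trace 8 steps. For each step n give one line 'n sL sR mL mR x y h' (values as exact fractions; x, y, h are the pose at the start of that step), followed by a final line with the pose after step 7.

n=0: pose=(1,-5,E); sL=45/128, sR=5/18; mL=-5/18, mR=1045/2304; mL+mR=45/256 → advance +1; mR−mL=1685/2304 → turn +1·90°
n=1: pose=(2,-5,N); sL=18/41, sR=90/197; mL=-90/197, mR=5463/8077; mL+mR=9/41 → advance +1; mR−mL=9153/8077 → turn +1·90°
n=2: pose=(2,-4,W); sL=45/157, sR=9/25; mL=-9/25, mR=3951/7850; mL+mR=45/314 → advance +1; mR−mL=6777/7850 → turn +1·90°
n=3: pose=(1,-4,S); sL=18/73, sR=90/377; mL=-90/377, mR=9963/27521; mL+mR=9/73 → advance +1; mR−mL=16533/27521 → turn +1·90°
n=4: pose=(1,-5,E); sL=45/128, sR=5/18; mL=-5/18, mR=1045/2304; mL+mR=45/256 → advance +1; mR−mL=1685/2304 → turn +1·90°
n=5: pose=(2,-5,N); sL=18/41, sR=90/197; mL=-90/197, mR=5463/8077; mL+mR=9/41 → advance +1; mR−mL=9153/8077 → turn +1·90°
n=6: pose=(2,-4,W); sL=45/157, sR=9/25; mL=-9/25, mR=3951/7850; mL+mR=45/314 → advance +1; mR−mL=6777/7850 → turn +1·90°
n=7: pose=(1,-4,S); sL=18/73, sR=90/377; mL=-90/377, mR=9963/27521; mL+mR=9/73 → advance +1; mR−mL=16533/27521 → turn +1·90°

0 45/128 5/18 -5/18 1045/2304 1 -5 E
1 18/41 90/197 -90/197 5463/8077 2 -5 N
2 45/157 9/25 -9/25 3951/7850 2 -4 W
3 18/73 90/377 -90/377 9963/27521 1 -4 S
4 45/128 5/18 -5/18 1045/2304 1 -5 E
5 18/41 90/197 -90/197 5463/8077 2 -5 N
6 45/157 9/25 -9/25 3951/7850 2 -4 W
7 18/73 90/377 -90/377 9963/27521 1 -4 S
final 1 -5 E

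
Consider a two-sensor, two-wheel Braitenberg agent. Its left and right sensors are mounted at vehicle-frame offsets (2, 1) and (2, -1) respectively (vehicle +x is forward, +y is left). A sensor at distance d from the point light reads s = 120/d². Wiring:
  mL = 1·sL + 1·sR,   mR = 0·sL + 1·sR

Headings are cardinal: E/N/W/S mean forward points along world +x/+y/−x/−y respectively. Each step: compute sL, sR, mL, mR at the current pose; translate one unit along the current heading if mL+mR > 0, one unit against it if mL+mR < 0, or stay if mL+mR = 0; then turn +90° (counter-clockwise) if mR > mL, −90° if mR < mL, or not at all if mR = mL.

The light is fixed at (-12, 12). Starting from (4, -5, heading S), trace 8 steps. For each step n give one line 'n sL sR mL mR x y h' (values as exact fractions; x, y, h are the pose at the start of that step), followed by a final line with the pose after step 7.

n=0: pose=(4,-5,S); sL=12/65, sR=60/293; mL=7416/19045, mR=60/293; mL+mR=11316/19045 → advance +1; mR−mL=-12/65 → turn -1·90°
n=1: pose=(4,-6,W); sL=120/557, sR=24/97; mL=25008/54029, mR=24/97; mL+mR=38376/54029 → advance +1; mR−mL=-120/557 → turn -1·90°
n=2: pose=(3,-6,N); sL=30/113, sR=15/64; mL=3615/7232, mR=15/64; mL+mR=2655/3616 → advance +1; mR−mL=-30/113 → turn -1·90°
n=3: pose=(3,-5,E); sL=24/109, sR=120/613; mL=27792/66817, mR=120/613; mL+mR=40872/66817 → advance +1; mR−mL=-24/109 → turn -1·90°
n=4: pose=(4,-5,S); sL=12/65, sR=60/293; mL=7416/19045, mR=60/293; mL+mR=11316/19045 → advance +1; mR−mL=-12/65 → turn -1·90°
n=5: pose=(4,-6,W); sL=120/557, sR=24/97; mL=25008/54029, mR=24/97; mL+mR=38376/54029 → advance +1; mR−mL=-120/557 → turn -1·90°
n=6: pose=(3,-6,N); sL=30/113, sR=15/64; mL=3615/7232, mR=15/64; mL+mR=2655/3616 → advance +1; mR−mL=-30/113 → turn -1·90°
n=7: pose=(3,-5,E); sL=24/109, sR=120/613; mL=27792/66817, mR=120/613; mL+mR=40872/66817 → advance +1; mR−mL=-24/109 → turn -1·90°

0 12/65 60/293 7416/19045 60/293 4 -5 S
1 120/557 24/97 25008/54029 24/97 4 -6 W
2 30/113 15/64 3615/7232 15/64 3 -6 N
3 24/109 120/613 27792/66817 120/613 3 -5 E
4 12/65 60/293 7416/19045 60/293 4 -5 S
5 120/557 24/97 25008/54029 24/97 4 -6 W
6 30/113 15/64 3615/7232 15/64 3 -6 N
7 24/109 120/613 27792/66817 120/613 3 -5 E
final 4 -5 S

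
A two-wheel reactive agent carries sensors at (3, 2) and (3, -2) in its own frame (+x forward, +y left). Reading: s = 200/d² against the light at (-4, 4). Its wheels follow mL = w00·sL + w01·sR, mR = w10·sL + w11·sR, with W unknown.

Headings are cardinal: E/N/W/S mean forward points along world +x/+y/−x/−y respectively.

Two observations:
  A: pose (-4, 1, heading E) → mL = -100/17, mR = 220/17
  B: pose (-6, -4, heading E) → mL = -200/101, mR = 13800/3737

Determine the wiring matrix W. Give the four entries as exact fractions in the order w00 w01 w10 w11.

0 -1 1/2 1/2

obs A: pose=(-4,1,E) → sL=20, sR=100/17, mL=-100/17, mR=220/17
obs B: pose=(-6,-4,E) → sL=200/37, sR=200/101, mL=-200/101, mR=13800/3737
sensor matrix S = [[20, 100/17], [200/37, 200/101]]; det S = 496000/63529
solve [mL_A; mL_B] = S·[w00; w01] and [mR_A; mR_B] = S·[w10; w11]:
  w00 = 0, w01 = -1, w10 = 1/2, w11 = 1/2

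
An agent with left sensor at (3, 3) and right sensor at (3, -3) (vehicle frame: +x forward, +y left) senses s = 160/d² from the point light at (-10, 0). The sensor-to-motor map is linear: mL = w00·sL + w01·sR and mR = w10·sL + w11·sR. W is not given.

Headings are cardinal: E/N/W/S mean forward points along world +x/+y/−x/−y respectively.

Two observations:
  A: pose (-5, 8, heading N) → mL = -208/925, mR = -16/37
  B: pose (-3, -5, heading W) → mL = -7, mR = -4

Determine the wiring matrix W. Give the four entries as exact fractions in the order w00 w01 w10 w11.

obs A: pose=(-5,8,N) → sL=32/25, sR=32/37, mL=-208/925, mR=-16/37
obs B: pose=(-3,-5,W) → sL=2, sR=8, mL=-7, mR=-4
sensor matrix S = [[32/25, 32/37], [2, 8]]; det S = 7872/925
solve [mL_A; mL_B] = S·[w00; w01] and [mR_A; mR_B] = S·[w10; w11]:
  w00 = 1/2, w01 = -1, w10 = 0, w11 = -1/2

1/2 -1 0 -1/2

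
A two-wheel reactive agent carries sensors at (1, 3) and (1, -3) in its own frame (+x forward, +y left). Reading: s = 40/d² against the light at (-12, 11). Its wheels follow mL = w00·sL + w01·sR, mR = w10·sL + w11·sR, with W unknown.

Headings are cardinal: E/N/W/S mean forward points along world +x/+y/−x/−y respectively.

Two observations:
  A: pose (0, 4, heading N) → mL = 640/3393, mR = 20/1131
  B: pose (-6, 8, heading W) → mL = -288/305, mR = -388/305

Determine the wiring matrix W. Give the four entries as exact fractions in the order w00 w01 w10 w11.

1 -1 1/2 -1

obs A: pose=(0,4,N) → sL=40/117, sR=40/261, mL=640/3393, mR=20/1131
obs B: pose=(-6,8,W) → sL=40/61, sR=8/5, mL=-288/305, mR=-388/305
sensor matrix S = [[40/117, 40/261], [40/61, 8/5]]; det S = 92416/206973
solve [mL_A; mL_B] = S·[w00; w01] and [mR_A; mR_B] = S·[w10; w11]:
  w00 = 1, w01 = -1, w10 = 1/2, w11 = -1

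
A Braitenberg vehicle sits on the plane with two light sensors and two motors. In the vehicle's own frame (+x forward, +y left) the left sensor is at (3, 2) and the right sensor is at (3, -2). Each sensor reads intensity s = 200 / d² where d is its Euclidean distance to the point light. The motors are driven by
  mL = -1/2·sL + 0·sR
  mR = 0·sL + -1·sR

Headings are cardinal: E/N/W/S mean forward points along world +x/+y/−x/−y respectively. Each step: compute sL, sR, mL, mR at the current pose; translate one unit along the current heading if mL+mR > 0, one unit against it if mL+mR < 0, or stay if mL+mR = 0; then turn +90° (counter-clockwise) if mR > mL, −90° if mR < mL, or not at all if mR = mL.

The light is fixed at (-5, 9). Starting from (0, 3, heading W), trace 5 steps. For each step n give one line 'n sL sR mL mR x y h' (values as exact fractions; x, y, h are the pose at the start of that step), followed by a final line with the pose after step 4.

0 50/17 10 -25/17 -10 0 3 W
1 8 200/73 -4 -200/73 1 3 N
2 20/9 100/17 -10/9 -100/17 1 2 W
3 200/41 200/97 -100/41 -200/97 2 2 N
4 50/29 50/13 -25/29 -50/13 2 1 W
final 3 1 N

n=0: pose=(0,3,W); sL=50/17, sR=10; mL=-25/17, mR=-10; mL+mR=-195/17 → advance -1; mR−mL=-145/17 → turn -1·90°
n=1: pose=(1,3,N); sL=8, sR=200/73; mL=-4, mR=-200/73; mL+mR=-492/73 → advance -1; mR−mL=92/73 → turn +1·90°
n=2: pose=(1,2,W); sL=20/9, sR=100/17; mL=-10/9, mR=-100/17; mL+mR=-1070/153 → advance -1; mR−mL=-730/153 → turn -1·90°
n=3: pose=(2,2,N); sL=200/41, sR=200/97; mL=-100/41, mR=-200/97; mL+mR=-17900/3977 → advance -1; mR−mL=1500/3977 → turn +1·90°
n=4: pose=(2,1,W); sL=50/29, sR=50/13; mL=-25/29, mR=-50/13; mL+mR=-1775/377 → advance -1; mR−mL=-1125/377 → turn -1·90°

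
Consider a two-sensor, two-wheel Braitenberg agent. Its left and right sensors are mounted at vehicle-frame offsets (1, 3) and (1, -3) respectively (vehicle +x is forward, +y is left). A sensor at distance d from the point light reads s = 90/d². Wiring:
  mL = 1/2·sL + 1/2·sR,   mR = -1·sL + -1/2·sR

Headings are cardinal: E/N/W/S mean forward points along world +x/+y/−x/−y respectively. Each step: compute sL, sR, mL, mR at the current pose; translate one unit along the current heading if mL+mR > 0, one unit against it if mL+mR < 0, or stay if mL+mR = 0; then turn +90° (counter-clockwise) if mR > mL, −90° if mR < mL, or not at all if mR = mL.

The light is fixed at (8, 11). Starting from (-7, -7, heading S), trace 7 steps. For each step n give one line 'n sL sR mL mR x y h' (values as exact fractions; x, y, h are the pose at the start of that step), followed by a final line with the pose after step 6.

0 18/101 18/137 2142/13837 -3375/13837 -7 -7 S
1 45/328 45/226 12465/74128 -8775/37064 -7 -6 W
2 18/109 90/377 8298/41093 -11691/41093 -6 -6 N
3 45/197 9/61 2259/12017 -7263/24034 -6 -7 E
4 18/101 18/137 2142/13837 -3375/13837 -7 -7 S
5 45/328 45/226 12465/74128 -8775/37064 -7 -6 W
6 18/109 90/377 8298/41093 -11691/41093 -6 -6 N
final -6 -7 E

n=0: pose=(-7,-7,S); sL=18/101, sR=18/137; mL=2142/13837, mR=-3375/13837; mL+mR=-9/101 → advance -1; mR−mL=-5517/13837 → turn -1·90°
n=1: pose=(-7,-6,W); sL=45/328, sR=45/226; mL=12465/74128, mR=-8775/37064; mL+mR=-45/656 → advance -1; mR−mL=-30015/74128 → turn -1·90°
n=2: pose=(-6,-6,N); sL=18/109, sR=90/377; mL=8298/41093, mR=-11691/41093; mL+mR=-9/109 → advance -1; mR−mL=-19989/41093 → turn -1·90°
n=3: pose=(-6,-7,E); sL=45/197, sR=9/61; mL=2259/12017, mR=-7263/24034; mL+mR=-45/394 → advance -1; mR−mL=-11781/24034 → turn -1·90°
n=4: pose=(-7,-7,S); sL=18/101, sR=18/137; mL=2142/13837, mR=-3375/13837; mL+mR=-9/101 → advance -1; mR−mL=-5517/13837 → turn -1·90°
n=5: pose=(-7,-6,W); sL=45/328, sR=45/226; mL=12465/74128, mR=-8775/37064; mL+mR=-45/656 → advance -1; mR−mL=-30015/74128 → turn -1·90°
n=6: pose=(-6,-6,N); sL=18/109, sR=90/377; mL=8298/41093, mR=-11691/41093; mL+mR=-9/109 → advance -1; mR−mL=-19989/41093 → turn -1·90°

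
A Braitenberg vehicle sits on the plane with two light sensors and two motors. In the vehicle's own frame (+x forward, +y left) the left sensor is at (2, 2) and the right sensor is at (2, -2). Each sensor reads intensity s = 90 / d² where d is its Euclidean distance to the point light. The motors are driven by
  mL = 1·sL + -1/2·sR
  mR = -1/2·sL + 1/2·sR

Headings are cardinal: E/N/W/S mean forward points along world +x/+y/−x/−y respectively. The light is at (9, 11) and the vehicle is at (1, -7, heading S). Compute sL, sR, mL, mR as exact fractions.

45/218 9/50 1269/10900 -36/2725

left sensor world pos  = (3, -9); dL² = 436
right sensor world pos = (-1, -9); dR² = 500
sL = 90/436 = 45/218
sR = 90/500 = 9/50
mL = 1·sL + -1/2·sR = 1269/10900
mR = -1/2·sL + 1/2·sR = -36/2725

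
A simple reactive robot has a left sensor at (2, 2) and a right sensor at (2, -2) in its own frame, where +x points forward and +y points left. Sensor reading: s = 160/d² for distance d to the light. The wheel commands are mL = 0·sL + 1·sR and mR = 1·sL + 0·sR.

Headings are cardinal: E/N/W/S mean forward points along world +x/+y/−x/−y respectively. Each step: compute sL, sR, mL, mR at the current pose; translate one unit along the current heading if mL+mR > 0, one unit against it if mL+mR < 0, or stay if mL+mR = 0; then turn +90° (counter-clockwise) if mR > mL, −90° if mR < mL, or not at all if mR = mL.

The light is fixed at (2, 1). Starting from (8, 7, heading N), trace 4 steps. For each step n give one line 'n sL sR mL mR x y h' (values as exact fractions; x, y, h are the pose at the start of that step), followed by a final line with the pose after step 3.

n=0: pose=(8,7,N); sL=2, sR=5/4; mL=5/4, mR=2; mL+mR=13/4 → advance +1; mR−mL=3/4 → turn +1·90°
n=1: pose=(8,8,W); sL=160/41, sR=160/97; mL=160/97, mR=160/41; mL+mR=22080/3977 → advance +1; mR−mL=8960/3977 → turn +1·90°
n=2: pose=(7,8,S); sL=80/37, sR=80/17; mL=80/17, mR=80/37; mL+mR=4320/629 → advance +1; mR−mL=-1600/629 → turn -1·90°
n=3: pose=(7,7,W); sL=32/5, sR=160/73; mL=160/73, mR=32/5; mL+mR=3136/365 → advance +1; mR−mL=1536/365 → turn +1·90°

0 2 5/4 5/4 2 8 7 N
1 160/41 160/97 160/97 160/41 8 8 W
2 80/37 80/17 80/17 80/37 7 8 S
3 32/5 160/73 160/73 32/5 7 7 W
final 6 7 S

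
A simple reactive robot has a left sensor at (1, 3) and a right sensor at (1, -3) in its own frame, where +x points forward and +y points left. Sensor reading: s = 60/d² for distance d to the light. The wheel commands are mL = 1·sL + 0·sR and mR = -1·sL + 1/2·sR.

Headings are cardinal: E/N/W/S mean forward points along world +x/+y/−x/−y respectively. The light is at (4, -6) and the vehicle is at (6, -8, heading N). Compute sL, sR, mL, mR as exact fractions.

left sensor world pos  = (3, -7); dL² = 2
right sensor world pos = (9, -7); dR² = 26
sL = 60/2 = 30
sR = 60/26 = 30/13
mL = 1·sL + 0·sR = 30
mR = -1·sL + 1/2·sR = -375/13

30 30/13 30 -375/13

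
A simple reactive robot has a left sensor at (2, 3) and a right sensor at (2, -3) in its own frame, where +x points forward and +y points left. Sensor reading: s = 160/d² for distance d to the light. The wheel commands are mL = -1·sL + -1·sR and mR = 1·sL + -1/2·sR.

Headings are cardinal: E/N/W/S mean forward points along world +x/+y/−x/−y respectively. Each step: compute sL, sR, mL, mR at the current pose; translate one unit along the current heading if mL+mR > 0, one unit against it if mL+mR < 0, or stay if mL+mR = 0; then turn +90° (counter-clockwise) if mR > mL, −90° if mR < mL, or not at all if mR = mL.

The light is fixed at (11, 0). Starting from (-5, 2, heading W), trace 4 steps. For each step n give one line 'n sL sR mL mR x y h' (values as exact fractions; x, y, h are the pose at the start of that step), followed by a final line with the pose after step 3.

0 32/65 160/349 -21568/22685 5968/22685 -5 2 W
1 10/9 40/81 -130/81 70/81 -4 2 S
2 32/41 160/169 -11968/6929 2128/6929 -4 3 E
3 80/193 80/97 -23200/18721 40/18721 -5 3 N
final -5 2 W

n=0: pose=(-5,2,W); sL=32/65, sR=160/349; mL=-21568/22685, mR=5968/22685; mL+mR=-240/349 → advance -1; mR−mL=27536/22685 → turn +1·90°
n=1: pose=(-4,2,S); sL=10/9, sR=40/81; mL=-130/81, mR=70/81; mL+mR=-20/27 → advance -1; mR−mL=200/81 → turn +1·90°
n=2: pose=(-4,3,E); sL=32/41, sR=160/169; mL=-11968/6929, mR=2128/6929; mL+mR=-240/169 → advance -1; mR−mL=14096/6929 → turn +1·90°
n=3: pose=(-5,3,N); sL=80/193, sR=80/97; mL=-23200/18721, mR=40/18721; mL+mR=-120/97 → advance -1; mR−mL=23240/18721 → turn +1·90°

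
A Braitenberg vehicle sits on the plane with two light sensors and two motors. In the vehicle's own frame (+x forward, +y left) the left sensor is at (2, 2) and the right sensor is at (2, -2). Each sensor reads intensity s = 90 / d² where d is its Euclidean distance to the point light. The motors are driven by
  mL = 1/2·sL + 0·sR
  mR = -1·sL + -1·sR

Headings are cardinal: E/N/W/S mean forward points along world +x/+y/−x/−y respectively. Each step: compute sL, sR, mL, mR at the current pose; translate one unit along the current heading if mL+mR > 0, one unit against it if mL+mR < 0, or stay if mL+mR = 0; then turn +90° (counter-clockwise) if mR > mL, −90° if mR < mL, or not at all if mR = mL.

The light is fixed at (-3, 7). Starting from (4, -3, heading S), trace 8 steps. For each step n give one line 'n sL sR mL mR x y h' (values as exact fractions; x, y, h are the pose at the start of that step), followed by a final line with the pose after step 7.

0 2/5 90/169 1/5 -788/845 4 -3 S
1 45/73 45/37 45/146 -4950/2701 4 -2 W
2 18/17 90/149 9/17 -4212/2533 5 -2 N
3 45/82 45/122 45/164 -2295/2501 5 -3 E
4 2/5 90/169 1/5 -788/845 4 -3 S
5 45/73 45/37 45/146 -4950/2701 4 -2 W
6 18/17 90/149 9/17 -4212/2533 5 -2 N
7 45/82 45/122 45/164 -2295/2501 5 -3 E
final 4 -3 S

n=0: pose=(4,-3,S); sL=2/5, sR=90/169; mL=1/5, mR=-788/845; mL+mR=-619/845 → advance -1; mR−mL=-957/845 → turn -1·90°
n=1: pose=(4,-2,W); sL=45/73, sR=45/37; mL=45/146, mR=-4950/2701; mL+mR=-8235/5402 → advance -1; mR−mL=-11565/5402 → turn -1·90°
n=2: pose=(5,-2,N); sL=18/17, sR=90/149; mL=9/17, mR=-4212/2533; mL+mR=-2871/2533 → advance -1; mR−mL=-5553/2533 → turn -1·90°
n=3: pose=(5,-3,E); sL=45/82, sR=45/122; mL=45/164, mR=-2295/2501; mL+mR=-6435/10004 → advance -1; mR−mL=-11925/10004 → turn -1·90°
n=4: pose=(4,-3,S); sL=2/5, sR=90/169; mL=1/5, mR=-788/845; mL+mR=-619/845 → advance -1; mR−mL=-957/845 → turn -1·90°
n=5: pose=(4,-2,W); sL=45/73, sR=45/37; mL=45/146, mR=-4950/2701; mL+mR=-8235/5402 → advance -1; mR−mL=-11565/5402 → turn -1·90°
n=6: pose=(5,-2,N); sL=18/17, sR=90/149; mL=9/17, mR=-4212/2533; mL+mR=-2871/2533 → advance -1; mR−mL=-5553/2533 → turn -1·90°
n=7: pose=(5,-3,E); sL=45/82, sR=45/122; mL=45/164, mR=-2295/2501; mL+mR=-6435/10004 → advance -1; mR−mL=-11925/10004 → turn -1·90°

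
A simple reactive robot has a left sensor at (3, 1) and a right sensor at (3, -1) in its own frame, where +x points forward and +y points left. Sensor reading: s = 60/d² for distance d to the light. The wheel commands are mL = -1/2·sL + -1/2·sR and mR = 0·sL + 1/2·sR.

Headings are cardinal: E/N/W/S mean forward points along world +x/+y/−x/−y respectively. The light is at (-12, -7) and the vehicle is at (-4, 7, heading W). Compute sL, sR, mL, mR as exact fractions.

30/97 6/25 -666/2425 3/25

left sensor world pos  = (-7, 6); dL² = 194
right sensor world pos = (-7, 8); dR² = 250
sL = 60/194 = 30/97
sR = 60/250 = 6/25
mL = -1/2·sL + -1/2·sR = -666/2425
mR = 0·sL + 1/2·sR = 3/25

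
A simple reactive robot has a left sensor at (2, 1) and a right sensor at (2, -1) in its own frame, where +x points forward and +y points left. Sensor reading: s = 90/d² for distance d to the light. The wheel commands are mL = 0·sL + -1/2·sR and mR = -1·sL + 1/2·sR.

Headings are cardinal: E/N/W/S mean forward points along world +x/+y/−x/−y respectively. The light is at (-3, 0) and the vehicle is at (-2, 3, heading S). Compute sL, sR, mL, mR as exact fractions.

18 90 -45 27

left sensor world pos  = (-1, 1); dL² = 5
right sensor world pos = (-3, 1); dR² = 1
sL = 90/5 = 18
sR = 90/1 = 90
mL = 0·sL + -1/2·sR = -45
mR = -1·sL + 1/2·sR = 27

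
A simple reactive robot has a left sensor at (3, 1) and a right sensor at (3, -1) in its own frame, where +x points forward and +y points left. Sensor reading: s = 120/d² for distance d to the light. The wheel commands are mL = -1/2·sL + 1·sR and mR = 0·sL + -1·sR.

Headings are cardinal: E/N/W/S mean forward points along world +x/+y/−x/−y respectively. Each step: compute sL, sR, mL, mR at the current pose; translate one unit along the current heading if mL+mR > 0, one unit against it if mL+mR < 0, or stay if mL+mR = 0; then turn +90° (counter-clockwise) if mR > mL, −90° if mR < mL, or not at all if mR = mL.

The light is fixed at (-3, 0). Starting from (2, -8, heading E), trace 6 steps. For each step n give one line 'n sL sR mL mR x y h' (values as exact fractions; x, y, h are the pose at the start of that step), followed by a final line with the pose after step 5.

0 120/113 24/29 972/3277 -24/29 2 -8 E
1 60/73 12/13 486/949 -12/13 1 -8 S
2 24/13 120/37 1116/481 -120/37 1 -7 W
3 15/4 30/13 45/104 -30/13 2 -7 N
4 120/113 24/29 972/3277 -24/29 2 -8 E
5 60/73 12/13 486/949 -12/13 1 -8 S
final 1 -7 W

n=0: pose=(2,-8,E); sL=120/113, sR=24/29; mL=972/3277, mR=-24/29; mL+mR=-60/113 → advance -1; mR−mL=-3684/3277 → turn -1·90°
n=1: pose=(1,-8,S); sL=60/73, sR=12/13; mL=486/949, mR=-12/13; mL+mR=-30/73 → advance -1; mR−mL=-1362/949 → turn -1·90°
n=2: pose=(1,-7,W); sL=24/13, sR=120/37; mL=1116/481, mR=-120/37; mL+mR=-12/13 → advance -1; mR−mL=-2676/481 → turn -1·90°
n=3: pose=(2,-7,N); sL=15/4, sR=30/13; mL=45/104, mR=-30/13; mL+mR=-15/8 → advance -1; mR−mL=-285/104 → turn -1·90°
n=4: pose=(2,-8,E); sL=120/113, sR=24/29; mL=972/3277, mR=-24/29; mL+mR=-60/113 → advance -1; mR−mL=-3684/3277 → turn -1·90°
n=5: pose=(1,-8,S); sL=60/73, sR=12/13; mL=486/949, mR=-12/13; mL+mR=-30/73 → advance -1; mR−mL=-1362/949 → turn -1·90°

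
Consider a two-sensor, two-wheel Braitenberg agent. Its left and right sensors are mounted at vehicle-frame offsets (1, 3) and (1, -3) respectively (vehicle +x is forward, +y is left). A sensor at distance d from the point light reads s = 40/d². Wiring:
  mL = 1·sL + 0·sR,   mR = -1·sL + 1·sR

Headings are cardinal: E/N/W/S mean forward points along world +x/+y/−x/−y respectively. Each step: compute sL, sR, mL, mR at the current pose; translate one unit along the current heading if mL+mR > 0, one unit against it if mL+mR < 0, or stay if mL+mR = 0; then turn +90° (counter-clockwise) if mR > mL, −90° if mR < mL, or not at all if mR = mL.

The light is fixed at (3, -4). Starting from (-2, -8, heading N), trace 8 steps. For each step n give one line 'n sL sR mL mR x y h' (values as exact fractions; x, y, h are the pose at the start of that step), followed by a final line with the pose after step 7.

0 40/73 40/13 40/73 2400/949 -2 -8 N
1 5/9 10/9 5/9 5/9 -2 -7 W
2 8/17 40/49 8/17 288/833 -3 -7 W
3 5/13 2 5/13 21/13 -4 -7 N
4 40/89 8/13 40/89 192/1157 -4 -6 W
5 20/61 20/13 20/61 960/793 -5 -6 N
6 40/97 8/17 40/97 96/1649 -5 -5 W
7 5/18 10/9 5/18 5/6 -6 -5 N
final -6 -4 W

n=0: pose=(-2,-8,N); sL=40/73, sR=40/13; mL=40/73, mR=2400/949; mL+mR=40/13 → advance +1; mR−mL=1880/949 → turn +1·90°
n=1: pose=(-2,-7,W); sL=5/9, sR=10/9; mL=5/9, mR=5/9; mL+mR=10/9 → advance +1; mR−mL=0 → turn +0·90°
n=2: pose=(-3,-7,W); sL=8/17, sR=40/49; mL=8/17, mR=288/833; mL+mR=40/49 → advance +1; mR−mL=-104/833 → turn -1·90°
n=3: pose=(-4,-7,N); sL=5/13, sR=2; mL=5/13, mR=21/13; mL+mR=2 → advance +1; mR−mL=16/13 → turn +1·90°
n=4: pose=(-4,-6,W); sL=40/89, sR=8/13; mL=40/89, mR=192/1157; mL+mR=8/13 → advance +1; mR−mL=-328/1157 → turn -1·90°
n=5: pose=(-5,-6,N); sL=20/61, sR=20/13; mL=20/61, mR=960/793; mL+mR=20/13 → advance +1; mR−mL=700/793 → turn +1·90°
n=6: pose=(-5,-5,W); sL=40/97, sR=8/17; mL=40/97, mR=96/1649; mL+mR=8/17 → advance +1; mR−mL=-584/1649 → turn -1·90°
n=7: pose=(-6,-5,N); sL=5/18, sR=10/9; mL=5/18, mR=5/6; mL+mR=10/9 → advance +1; mR−mL=5/9 → turn +1·90°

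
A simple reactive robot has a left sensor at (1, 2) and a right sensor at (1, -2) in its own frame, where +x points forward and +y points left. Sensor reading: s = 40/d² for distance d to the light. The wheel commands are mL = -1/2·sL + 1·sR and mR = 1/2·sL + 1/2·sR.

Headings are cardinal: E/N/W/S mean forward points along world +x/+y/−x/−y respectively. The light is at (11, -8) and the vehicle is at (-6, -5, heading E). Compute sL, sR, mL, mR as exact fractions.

40/281 40/257 6100/72217 10760/72217

left sensor world pos  = (-5, -3); dL² = 281
right sensor world pos = (-5, -7); dR² = 257
sL = 40/281 = 40/281
sR = 40/257 = 40/257
mL = -1/2·sL + 1·sR = 6100/72217
mR = 1/2·sL + 1/2·sR = 10760/72217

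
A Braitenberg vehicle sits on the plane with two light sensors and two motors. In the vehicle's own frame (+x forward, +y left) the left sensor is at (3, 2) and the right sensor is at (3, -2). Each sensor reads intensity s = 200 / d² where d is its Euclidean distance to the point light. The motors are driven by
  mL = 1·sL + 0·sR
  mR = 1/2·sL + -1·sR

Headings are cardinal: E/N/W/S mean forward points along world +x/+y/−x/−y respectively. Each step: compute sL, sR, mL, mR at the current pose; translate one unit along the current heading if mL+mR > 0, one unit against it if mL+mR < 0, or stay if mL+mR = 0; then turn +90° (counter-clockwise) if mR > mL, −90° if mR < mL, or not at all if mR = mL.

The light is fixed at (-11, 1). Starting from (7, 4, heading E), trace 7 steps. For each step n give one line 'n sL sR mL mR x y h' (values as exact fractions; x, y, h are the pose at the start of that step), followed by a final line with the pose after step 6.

n=0: pose=(7,4,E); sL=100/233, sR=100/221; mL=100/233, mR=-12250/51493; mL+mR=9850/51493 → advance +1; mR−mL=-34350/51493 → turn -1·90°
n=1: pose=(8,4,S); sL=200/441, sR=200/289; mL=200/441, mR=-59300/127449; mL+mR=-500/42483 → advance -1; mR−mL=-117100/127449 → turn -1·90°
n=2: pose=(8,5,W); sL=10/13, sR=50/73; mL=10/13, mR=-285/949; mL+mR=445/949 → advance +1; mR−mL=-1015/949 → turn -1·90°
n=3: pose=(7,5,N); sL=40/61, sR=200/449; mL=40/61, mR=-3220/27389; mL+mR=14740/27389 → advance +1; mR−mL=-21180/27389 → turn -1·90°
n=4: pose=(7,6,E); sL=20/49, sR=4/9; mL=20/49, mR=-106/441; mL+mR=74/441 → advance +1; mR−mL=-286/441 → turn -1·90°
n=5: pose=(8,6,S); sL=40/89, sR=200/293; mL=40/89, mR=-11940/26077; mL+mR=-220/26077 → advance -1; mR−mL=-23660/26077 → turn -1·90°
n=6: pose=(8,7,W); sL=25/34, sR=5/8; mL=25/34, mR=-35/136; mL+mR=65/136 → advance +1; mR−mL=-135/136 → turn -1·90°

0 100/233 100/221 100/233 -12250/51493 7 4 E
1 200/441 200/289 200/441 -59300/127449 8 4 S
2 10/13 50/73 10/13 -285/949 8 5 W
3 40/61 200/449 40/61 -3220/27389 7 5 N
4 20/49 4/9 20/49 -106/441 7 6 E
5 40/89 200/293 40/89 -11940/26077 8 6 S
6 25/34 5/8 25/34 -35/136 8 7 W
final 7 7 N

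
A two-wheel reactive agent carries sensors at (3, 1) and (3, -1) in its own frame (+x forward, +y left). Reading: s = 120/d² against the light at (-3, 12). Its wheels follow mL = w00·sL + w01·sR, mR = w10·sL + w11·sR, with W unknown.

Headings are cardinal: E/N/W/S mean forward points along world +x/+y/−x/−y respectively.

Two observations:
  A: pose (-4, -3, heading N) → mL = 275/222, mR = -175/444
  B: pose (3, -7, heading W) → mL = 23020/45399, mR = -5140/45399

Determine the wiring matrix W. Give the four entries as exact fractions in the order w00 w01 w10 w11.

1/2 1 -1 1/2

obs A: pose=(-4,-3,N) → sL=30/37, sR=5/6, mL=275/222, mR=-175/444
obs B: pose=(3,-7,W) → sL=120/409, sR=40/111, mL=23020/45399, mR=-5140/45399
sensor matrix S = [[30/37, 5/6], [120/409, 40/111]]; det S = 26700/559921
solve [mL_A; mL_B] = S·[w00; w01] and [mR_A; mR_B] = S·[w10; w11]:
  w00 = 1/2, w01 = 1, w10 = -1, w11 = 1/2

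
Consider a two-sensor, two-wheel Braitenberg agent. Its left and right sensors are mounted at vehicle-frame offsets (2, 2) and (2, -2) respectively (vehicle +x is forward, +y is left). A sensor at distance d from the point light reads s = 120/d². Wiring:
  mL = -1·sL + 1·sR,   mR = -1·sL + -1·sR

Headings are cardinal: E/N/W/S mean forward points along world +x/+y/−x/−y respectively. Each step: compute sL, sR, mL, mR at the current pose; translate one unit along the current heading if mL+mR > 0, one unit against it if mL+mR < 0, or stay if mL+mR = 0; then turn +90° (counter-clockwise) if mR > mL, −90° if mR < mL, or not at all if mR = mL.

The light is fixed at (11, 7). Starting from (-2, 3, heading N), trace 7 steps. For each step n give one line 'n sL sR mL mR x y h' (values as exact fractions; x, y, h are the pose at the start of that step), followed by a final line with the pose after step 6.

n=0: pose=(-2,3,N); sL=120/229, sR=24/25; mL=2496/5725, mR=-8496/5725; mL+mR=-240/229 → advance -1; mR−mL=-48/25 → turn -1·90°
n=1: pose=(-2,2,E); sL=12/13, sR=12/17; mL=-48/221, mR=-360/221; mL+mR=-24/13 → advance -1; mR−mL=-24/17 → turn -1·90°
n=2: pose=(-3,2,S); sL=120/193, sR=24/61; mL=-2688/11773, mR=-11952/11773; mL+mR=-240/193 → advance -1; mR−mL=-48/61 → turn -1·90°
n=3: pose=(-3,3,W); sL=30/73, sR=6/13; mL=48/949, mR=-828/949; mL+mR=-60/73 → advance -1; mR−mL=-12/13 → turn -1·90°
n=4: pose=(-2,3,N); sL=120/229, sR=24/25; mL=2496/5725, mR=-8496/5725; mL+mR=-240/229 → advance -1; mR−mL=-48/25 → turn -1·90°
n=5: pose=(-2,2,E); sL=12/13, sR=12/17; mL=-48/221, mR=-360/221; mL+mR=-24/13 → advance -1; mR−mL=-24/17 → turn -1·90°
n=6: pose=(-3,2,S); sL=120/193, sR=24/61; mL=-2688/11773, mR=-11952/11773; mL+mR=-240/193 → advance -1; mR−mL=-48/61 → turn -1·90°

0 120/229 24/25 2496/5725 -8496/5725 -2 3 N
1 12/13 12/17 -48/221 -360/221 -2 2 E
2 120/193 24/61 -2688/11773 -11952/11773 -3 2 S
3 30/73 6/13 48/949 -828/949 -3 3 W
4 120/229 24/25 2496/5725 -8496/5725 -2 3 N
5 12/13 12/17 -48/221 -360/221 -2 2 E
6 120/193 24/61 -2688/11773 -11952/11773 -3 2 S
final -3 3 W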